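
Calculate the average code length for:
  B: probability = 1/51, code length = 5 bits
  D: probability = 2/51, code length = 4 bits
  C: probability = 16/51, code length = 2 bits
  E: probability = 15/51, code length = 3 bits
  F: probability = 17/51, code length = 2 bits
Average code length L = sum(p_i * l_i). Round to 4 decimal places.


Weighted contributions p_i * l_i:
  B: (1/51) * 5 = 5/51
  D: (2/51) * 4 = 8/51
  C: (16/51) * 2 = 32/51
  E: (15/51) * 3 = 45/51
  F: (17/51) * 2 = 34/51
Sum = (5 + 8 + 32 + 45 + 34)/51 = 124/51

L = 124/51 = 2.4314 bits/symbol


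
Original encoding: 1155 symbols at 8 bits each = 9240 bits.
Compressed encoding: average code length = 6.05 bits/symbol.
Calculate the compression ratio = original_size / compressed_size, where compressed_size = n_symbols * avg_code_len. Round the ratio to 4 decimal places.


original_size = n_symbols * orig_bits = 1155 * 8 = 9240 bits
compressed_size = n_symbols * avg_code_len = 1155 * 6.05 = 6987.75 bits
ratio = original_size / compressed_size = 9240 / 6987.75 = 1.3223

Compression ratio = 1.3223


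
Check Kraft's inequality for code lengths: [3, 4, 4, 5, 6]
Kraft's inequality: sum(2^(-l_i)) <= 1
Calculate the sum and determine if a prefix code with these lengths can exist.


Sum = 2^(-3) + 2^(-4) + 2^(-4) + 2^(-5) + 2^(-6)
    = 0.125 + 0.0625 + 0.0625 + 0.03125 + 0.015625
    = 19/64 = 0.296875
Since 0.296875 <= 1, Kraft's inequality IS satisfied.
A prefix code with these lengths CAN exist.

Kraft sum = 0.296875. Satisfied.


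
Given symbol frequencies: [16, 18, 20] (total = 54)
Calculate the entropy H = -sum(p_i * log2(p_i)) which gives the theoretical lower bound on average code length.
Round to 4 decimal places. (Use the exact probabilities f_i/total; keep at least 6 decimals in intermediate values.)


Per-symbol terms -p_i * log2(p_i) with p_i = f_i/54:
  p = 16/54 = 0.296296: log2(p) = -1.754888, -p*log2(p) = 0.519967
  p = 18/54 = 0.333333: log2(p) = -1.584963, -p*log2(p) = 0.528321
  p = 20/54 = 0.370370: log2(p) = -1.432959, -p*log2(p) = 0.530726
H = 0.519967 + 0.528321 + 0.530726 = 1.579014

H = 1.579 bits/symbol


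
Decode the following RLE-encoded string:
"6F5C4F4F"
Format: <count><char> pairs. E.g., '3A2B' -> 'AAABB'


Expanding each <count><char> pair:
  6F -> 'FFFFFF'
  5C -> 'CCCCC'
  4F -> 'FFFF'
  4F -> 'FFFF'

Decoded = FFFFFFCCCCCFFFFFFFF


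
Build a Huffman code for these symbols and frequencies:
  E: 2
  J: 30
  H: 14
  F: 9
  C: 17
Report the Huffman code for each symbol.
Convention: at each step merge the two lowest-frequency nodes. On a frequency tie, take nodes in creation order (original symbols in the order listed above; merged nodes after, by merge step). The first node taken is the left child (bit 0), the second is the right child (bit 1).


Huffman tree construction:
Step 1: Merge E(2) + F(9) = 11
Step 2: Merge (E+F)(11) + H(14) = 25
Step 3: Merge C(17) + ((E+F)+H)(25) = 42
Step 4: Merge J(30) + (C+((E+F)+H))(42) = 72
Read each symbol's code off the tree from the root (left child = 0, right child = 1).

Codes:
  E: 1100 (length 4)
  J: 0 (length 1)
  H: 111 (length 3)
  F: 1101 (length 4)
  C: 10 (length 2)
Average code length: 150/72 = 2.0833 bits/symbol


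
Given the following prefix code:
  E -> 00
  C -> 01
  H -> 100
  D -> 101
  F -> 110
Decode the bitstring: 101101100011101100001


Decoding step by step:
Bits 101 -> D
Bits 101 -> D
Bits 100 -> H
Bits 01 -> C
Bits 110 -> F
Bits 110 -> F
Bits 00 -> E
Bits 01 -> C


Decoded message: DDHCFFEC


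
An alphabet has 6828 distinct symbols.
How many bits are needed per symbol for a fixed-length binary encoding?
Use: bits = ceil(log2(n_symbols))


log2(6828) = 12.7372
Bracket: 2^12 = 4096 < 6828 <= 2^13 = 8192
So ceil(log2(6828)) = 13

bits = ceil(log2(6828)) = ceil(12.7372) = 13 bits


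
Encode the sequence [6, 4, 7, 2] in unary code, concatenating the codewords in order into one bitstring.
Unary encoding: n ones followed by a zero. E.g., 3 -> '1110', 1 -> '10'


Encode each number as n ones followed by a terminating 0:
  6 -> 1111110 (7 bits)
  4 -> 11110 (5 bits)
  7 -> 11111110 (8 bits)
  2 -> 110 (3 bits)
Total length = 7 + 5 + 8 + 3 = 23 bits.

Unary([6, 4, 7, 2]) = 11111101111011111110110 (23 bits)


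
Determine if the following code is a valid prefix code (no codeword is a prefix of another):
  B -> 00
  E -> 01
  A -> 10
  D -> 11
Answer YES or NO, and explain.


Checking each pair (does one codeword prefix another?):
  B='00' vs E='01': no prefix
  B='00' vs A='10': no prefix
  B='00' vs D='11': no prefix
  E='01' vs B='00': no prefix
  E='01' vs A='10': no prefix
  E='01' vs D='11': no prefix
  A='10' vs B='00': no prefix
  A='10' vs E='01': no prefix
  A='10' vs D='11': no prefix
  D='11' vs B='00': no prefix
  D='11' vs E='01': no prefix
  D='11' vs A='10': no prefix
No violation found over all pairs.

YES -- this is a valid prefix code. No codeword is a prefix of any other codeword.


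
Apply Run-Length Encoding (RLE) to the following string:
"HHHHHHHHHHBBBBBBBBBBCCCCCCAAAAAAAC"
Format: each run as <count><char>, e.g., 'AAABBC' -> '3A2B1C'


Scanning runs left to right:
  i=0: run of 'H' x 10 -> '10H'
  i=10: run of 'B' x 10 -> '10B'
  i=20: run of 'C' x 6 -> '6C'
  i=26: run of 'A' x 7 -> '7A'
  i=33: run of 'C' x 1 -> '1C'

RLE = 10H10B6C7A1C


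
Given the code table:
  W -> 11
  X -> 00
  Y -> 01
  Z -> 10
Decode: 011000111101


Decoding:
01 -> Y
10 -> Z
00 -> X
11 -> W
11 -> W
01 -> Y


Result: YZXWWY


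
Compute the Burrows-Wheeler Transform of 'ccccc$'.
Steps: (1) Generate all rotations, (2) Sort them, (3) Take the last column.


Rotations (sorted):
  0: $ccccc -> last char: c
  1: c$cccc -> last char: c
  2: cc$ccc -> last char: c
  3: ccc$cc -> last char: c
  4: cccc$c -> last char: c
  5: ccccc$ -> last char: $


BWT = ccccc$


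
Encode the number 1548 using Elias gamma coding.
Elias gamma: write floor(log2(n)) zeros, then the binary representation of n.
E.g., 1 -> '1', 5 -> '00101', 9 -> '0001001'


num_bits = floor(log2(1548)) + 1 = 11
leading_zeros = num_bits - 1 = 10
binary(1548) = 11000001100

Elias gamma(1548) = '0000000000' + '11000001100' = 000000000011000001100 (21 bits)


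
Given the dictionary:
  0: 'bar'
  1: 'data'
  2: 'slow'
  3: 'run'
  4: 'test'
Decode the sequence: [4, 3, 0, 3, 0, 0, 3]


Look up each index in the dictionary:
  4 -> 'test'
  3 -> 'run'
  0 -> 'bar'
  3 -> 'run'
  0 -> 'bar'
  0 -> 'bar'
  3 -> 'run'

Decoded: "test run bar run bar bar run"


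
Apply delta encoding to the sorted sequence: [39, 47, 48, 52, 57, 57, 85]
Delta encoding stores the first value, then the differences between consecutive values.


First value: 39
Deltas:
  47 - 39 = 8
  48 - 47 = 1
  52 - 48 = 4
  57 - 52 = 5
  57 - 57 = 0
  85 - 57 = 28


Delta encoded: [39, 8, 1, 4, 5, 0, 28]


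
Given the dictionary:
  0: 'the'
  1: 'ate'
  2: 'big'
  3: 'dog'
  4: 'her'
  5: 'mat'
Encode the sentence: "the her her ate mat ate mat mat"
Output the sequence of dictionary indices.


Look up each word in the dictionary:
  'the' -> 0
  'her' -> 4
  'her' -> 4
  'ate' -> 1
  'mat' -> 5
  'ate' -> 1
  'mat' -> 5
  'mat' -> 5

Encoded: [0, 4, 4, 1, 5, 1, 5, 5]


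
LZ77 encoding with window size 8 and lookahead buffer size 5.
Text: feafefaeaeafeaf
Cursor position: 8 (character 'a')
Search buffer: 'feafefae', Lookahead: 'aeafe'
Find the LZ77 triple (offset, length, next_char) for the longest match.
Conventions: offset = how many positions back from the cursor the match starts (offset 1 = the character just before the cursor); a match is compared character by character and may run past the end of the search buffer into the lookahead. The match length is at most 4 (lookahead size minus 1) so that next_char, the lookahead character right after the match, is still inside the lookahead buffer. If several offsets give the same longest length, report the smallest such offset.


Try each offset into the search buffer:
  offset=1 (pos 7, char 'e'): match length 0
  offset=2 (pos 6, char 'a'): match length 3
  offset=3 (pos 5, char 'f'): match length 0
  offset=4 (pos 4, char 'e'): match length 0
  offset=5 (pos 3, char 'f'): match length 0
  offset=6 (pos 2, char 'a'): match length 1
  offset=7 (pos 1, char 'e'): match length 0
  offset=8 (pos 0, char 'f'): match length 0
Longest match has length 3 at offset 2.
next_char = character at position 8 + 3 = 11 -> 'f'

Best match: offset=2, length=3 (matching 'aea' starting at position 6)
LZ77 triple: (2, 3, 'f')


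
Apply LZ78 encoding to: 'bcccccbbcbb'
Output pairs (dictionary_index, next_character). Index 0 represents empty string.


LZ78 encoding steps:
Dictionary: {0: ''}
Step 1: w='' (idx 0), next='b' -> output (0, 'b'), add 'b' as idx 1
Step 2: w='' (idx 0), next='c' -> output (0, 'c'), add 'c' as idx 2
Step 3: w='c' (idx 2), next='c' -> output (2, 'c'), add 'cc' as idx 3
Step 4: w='cc' (idx 3), next='b' -> output (3, 'b'), add 'ccb' as idx 4
Step 5: w='b' (idx 1), next='c' -> output (1, 'c'), add 'bc' as idx 5
Step 6: w='b' (idx 1), next='b' -> output (1, 'b'), add 'bb' as idx 6


Encoded: [(0, 'b'), (0, 'c'), (2, 'c'), (3, 'b'), (1, 'c'), (1, 'b')]


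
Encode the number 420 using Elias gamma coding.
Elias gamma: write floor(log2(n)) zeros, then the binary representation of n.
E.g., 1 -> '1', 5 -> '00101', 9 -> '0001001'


num_bits = floor(log2(420)) + 1 = 9
leading_zeros = num_bits - 1 = 8
binary(420) = 110100100

Elias gamma(420) = '00000000' + '110100100' = 00000000110100100 (17 bits)


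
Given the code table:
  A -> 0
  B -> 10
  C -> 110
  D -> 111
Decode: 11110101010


Decoding:
111 -> D
10 -> B
10 -> B
10 -> B
10 -> B


Result: DBBBB


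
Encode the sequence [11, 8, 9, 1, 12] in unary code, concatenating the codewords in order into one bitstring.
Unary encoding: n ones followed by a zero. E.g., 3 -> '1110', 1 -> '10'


Encode each number as n ones followed by a terminating 0:
  11 -> 111111111110 (12 bits)
  8 -> 111111110 (9 bits)
  9 -> 1111111110 (10 bits)
  1 -> 10 (2 bits)
  12 -> 1111111111110 (13 bits)
Total length = 12 + 9 + 10 + 2 + 13 = 46 bits.

Unary([11, 8, 9, 1, 12]) = 1111111111101111111101111111110101111111111110 (46 bits)


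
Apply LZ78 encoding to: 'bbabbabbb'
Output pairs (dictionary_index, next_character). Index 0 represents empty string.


LZ78 encoding steps:
Dictionary: {0: ''}
Step 1: w='' (idx 0), next='b' -> output (0, 'b'), add 'b' as idx 1
Step 2: w='b' (idx 1), next='a' -> output (1, 'a'), add 'ba' as idx 2
Step 3: w='b' (idx 1), next='b' -> output (1, 'b'), add 'bb' as idx 3
Step 4: w='' (idx 0), next='a' -> output (0, 'a'), add 'a' as idx 4
Step 5: w='bb' (idx 3), next='b' -> output (3, 'b'), add 'bbb' as idx 5


Encoded: [(0, 'b'), (1, 'a'), (1, 'b'), (0, 'a'), (3, 'b')]


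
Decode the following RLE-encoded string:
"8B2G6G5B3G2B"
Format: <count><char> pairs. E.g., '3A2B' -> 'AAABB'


Expanding each <count><char> pair:
  8B -> 'BBBBBBBB'
  2G -> 'GG'
  6G -> 'GGGGGG'
  5B -> 'BBBBB'
  3G -> 'GGG'
  2B -> 'BB'

Decoded = BBBBBBBBGGGGGGGGBBBBBGGGBB


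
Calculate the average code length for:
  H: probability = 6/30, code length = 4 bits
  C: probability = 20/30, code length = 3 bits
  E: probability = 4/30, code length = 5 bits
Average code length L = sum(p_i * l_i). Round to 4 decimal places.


Weighted contributions p_i * l_i:
  H: (6/30) * 4 = 24/30
  C: (20/30) * 3 = 60/30
  E: (4/30) * 5 = 20/30
Sum = (24 + 60 + 20)/30 = 104/30

L = 104/30 = 3.4667 bits/symbol


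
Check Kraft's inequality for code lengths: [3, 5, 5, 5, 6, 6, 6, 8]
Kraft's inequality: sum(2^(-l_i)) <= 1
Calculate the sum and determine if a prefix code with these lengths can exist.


Sum = 2^(-3) + 2^(-5) + 2^(-5) + 2^(-5) + 2^(-6) + 2^(-6) + 2^(-6) + 2^(-8)
    = 0.125 + 0.03125 + 0.03125 + 0.03125 + 0.015625 + 0.015625 + 0.015625 + 0.00390625
    = 69/256 = 0.26953125
Since 0.26953125 <= 1, Kraft's inequality IS satisfied.
A prefix code with these lengths CAN exist.

Kraft sum = 0.26953125. Satisfied.


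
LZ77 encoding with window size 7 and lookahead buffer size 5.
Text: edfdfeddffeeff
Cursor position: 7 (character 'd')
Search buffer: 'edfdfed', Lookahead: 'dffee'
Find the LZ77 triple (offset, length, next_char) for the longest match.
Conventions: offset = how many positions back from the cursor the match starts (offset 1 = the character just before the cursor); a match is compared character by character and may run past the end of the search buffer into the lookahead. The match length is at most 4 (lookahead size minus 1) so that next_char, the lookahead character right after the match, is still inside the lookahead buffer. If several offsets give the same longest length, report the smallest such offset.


Try each offset into the search buffer:
  offset=1 (pos 6, char 'd'): match length 1
  offset=2 (pos 5, char 'e'): match length 0
  offset=3 (pos 4, char 'f'): match length 0
  offset=4 (pos 3, char 'd'): match length 2
  offset=5 (pos 2, char 'f'): match length 0
  offset=6 (pos 1, char 'd'): match length 2
  offset=7 (pos 0, char 'e'): match length 0
Longest match has length 2, found at offsets 4, 6; take the smallest, offset 4.
next_char = character at position 7 + 2 = 9 -> 'f'

Best match: offset=4, length=2 (matching 'df' starting at position 3)
LZ77 triple: (4, 2, 'f')


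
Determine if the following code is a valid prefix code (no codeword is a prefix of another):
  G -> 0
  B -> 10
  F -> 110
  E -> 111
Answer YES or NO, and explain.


Checking each pair (does one codeword prefix another?):
  G='0' vs B='10': no prefix
  G='0' vs F='110': no prefix
  G='0' vs E='111': no prefix
  B='10' vs G='0': no prefix
  B='10' vs F='110': no prefix
  B='10' vs E='111': no prefix
  F='110' vs G='0': no prefix
  F='110' vs B='10': no prefix
  F='110' vs E='111': no prefix
  E='111' vs G='0': no prefix
  E='111' vs B='10': no prefix
  E='111' vs F='110': no prefix
No violation found over all pairs.

YES -- this is a valid prefix code. No codeword is a prefix of any other codeword.


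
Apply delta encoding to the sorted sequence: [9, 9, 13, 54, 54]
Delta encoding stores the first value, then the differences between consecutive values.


First value: 9
Deltas:
  9 - 9 = 0
  13 - 9 = 4
  54 - 13 = 41
  54 - 54 = 0


Delta encoded: [9, 0, 4, 41, 0]


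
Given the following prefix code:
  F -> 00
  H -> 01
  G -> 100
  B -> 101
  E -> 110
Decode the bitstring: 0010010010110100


Decoding step by step:
Bits 00 -> F
Bits 100 -> G
Bits 100 -> G
Bits 101 -> B
Bits 101 -> B
Bits 00 -> F


Decoded message: FGGBBF


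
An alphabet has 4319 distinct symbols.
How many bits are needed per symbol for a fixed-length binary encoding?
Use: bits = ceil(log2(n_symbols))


log2(4319) = 12.0765
Bracket: 2^12 = 4096 < 4319 <= 2^13 = 8192
So ceil(log2(4319)) = 13

bits = ceil(log2(4319)) = ceil(12.0765) = 13 bits


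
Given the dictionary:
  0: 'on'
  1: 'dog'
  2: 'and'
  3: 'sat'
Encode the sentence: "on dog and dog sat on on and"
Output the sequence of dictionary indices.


Look up each word in the dictionary:
  'on' -> 0
  'dog' -> 1
  'and' -> 2
  'dog' -> 1
  'sat' -> 3
  'on' -> 0
  'on' -> 0
  'and' -> 2

Encoded: [0, 1, 2, 1, 3, 0, 0, 2]


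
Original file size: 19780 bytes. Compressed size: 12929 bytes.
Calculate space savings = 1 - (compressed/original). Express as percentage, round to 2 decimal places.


ratio = compressed/original = 12929/19780 = 0.65364
savings = 1 - ratio = 1 - 0.65364 = 0.34636
as a percentage: 0.34636 * 100 = 34.64%

Space savings = 1 - 12929/19780 = 34.64%


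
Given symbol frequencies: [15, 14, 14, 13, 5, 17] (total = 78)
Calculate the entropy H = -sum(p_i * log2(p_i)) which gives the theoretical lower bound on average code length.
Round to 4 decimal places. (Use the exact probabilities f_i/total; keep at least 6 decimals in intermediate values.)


Per-symbol terms -p_i * log2(p_i) with p_i = f_i/78:
  p = 15/78 = 0.192308: log2(p) = -2.378512, -p*log2(p) = 0.457406
  p = 14/78 = 0.179487: log2(p) = -2.478047, -p*log2(p) = 0.444778
  p = 14/78 = 0.179487: log2(p) = -2.478047, -p*log2(p) = 0.444778
  p = 13/78 = 0.166667: log2(p) = -2.584963, -p*log2(p) = 0.430827
  p = 5/78 = 0.064103: log2(p) = -3.963474, -p*log2(p) = 0.254069
  p = 17/78 = 0.217949: log2(p) = -2.197939, -p*log2(p) = 0.479038
H = 0.457406 + 0.444778 + 0.444778 + 0.430827 + 0.254069 + 0.479038 = 2.510896

H = 2.5109 bits/symbol


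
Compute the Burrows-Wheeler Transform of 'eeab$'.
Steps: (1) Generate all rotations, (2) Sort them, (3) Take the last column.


Rotations (sorted):
  0: $eeab -> last char: b
  1: ab$ee -> last char: e
  2: b$eea -> last char: a
  3: eab$e -> last char: e
  4: eeab$ -> last char: $


BWT = beae$


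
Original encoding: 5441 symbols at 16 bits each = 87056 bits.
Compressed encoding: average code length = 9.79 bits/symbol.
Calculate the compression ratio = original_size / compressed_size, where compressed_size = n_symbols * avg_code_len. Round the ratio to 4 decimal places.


original_size = n_symbols * orig_bits = 5441 * 16 = 87056 bits
compressed_size = n_symbols * avg_code_len = 5441 * 9.79 = 53267.39 bits
ratio = original_size / compressed_size = 87056 / 53267.39 = 1.6343

Compression ratio = 1.6343


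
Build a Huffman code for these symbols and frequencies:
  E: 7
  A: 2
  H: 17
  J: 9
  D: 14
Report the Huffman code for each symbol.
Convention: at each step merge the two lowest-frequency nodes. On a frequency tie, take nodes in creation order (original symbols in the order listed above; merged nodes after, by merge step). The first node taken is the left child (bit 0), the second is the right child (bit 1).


Huffman tree construction:
Step 1: Merge A(2) + E(7) = 9
Step 2: Merge J(9) + (A+E)(9) = 18
Step 3: Merge D(14) + H(17) = 31
Step 4: Merge (J+(A+E))(18) + (D+H)(31) = 49
Read each symbol's code off the tree from the root (left child = 0, right child = 1).

Codes:
  E: 011 (length 3)
  A: 010 (length 3)
  H: 11 (length 2)
  J: 00 (length 2)
  D: 10 (length 2)
Average code length: 107/49 = 2.1837 bits/symbol


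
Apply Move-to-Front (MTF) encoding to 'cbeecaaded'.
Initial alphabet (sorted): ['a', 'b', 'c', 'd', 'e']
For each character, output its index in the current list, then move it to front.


MTF encoding:
'c': index 2 in ['a', 'b', 'c', 'd', 'e'] -> ['c', 'a', 'b', 'd', 'e']
'b': index 2 in ['c', 'a', 'b', 'd', 'e'] -> ['b', 'c', 'a', 'd', 'e']
'e': index 4 in ['b', 'c', 'a', 'd', 'e'] -> ['e', 'b', 'c', 'a', 'd']
'e': index 0 in ['e', 'b', 'c', 'a', 'd'] -> ['e', 'b', 'c', 'a', 'd']
'c': index 2 in ['e', 'b', 'c', 'a', 'd'] -> ['c', 'e', 'b', 'a', 'd']
'a': index 3 in ['c', 'e', 'b', 'a', 'd'] -> ['a', 'c', 'e', 'b', 'd']
'a': index 0 in ['a', 'c', 'e', 'b', 'd'] -> ['a', 'c', 'e', 'b', 'd']
'd': index 4 in ['a', 'c', 'e', 'b', 'd'] -> ['d', 'a', 'c', 'e', 'b']
'e': index 3 in ['d', 'a', 'c', 'e', 'b'] -> ['e', 'd', 'a', 'c', 'b']
'd': index 1 in ['e', 'd', 'a', 'c', 'b'] -> ['d', 'e', 'a', 'c', 'b']


Output: [2, 2, 4, 0, 2, 3, 0, 4, 3, 1]


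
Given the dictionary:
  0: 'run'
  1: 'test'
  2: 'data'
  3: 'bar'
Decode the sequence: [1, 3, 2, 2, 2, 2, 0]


Look up each index in the dictionary:
  1 -> 'test'
  3 -> 'bar'
  2 -> 'data'
  2 -> 'data'
  2 -> 'data'
  2 -> 'data'
  0 -> 'run'

Decoded: "test bar data data data data run"


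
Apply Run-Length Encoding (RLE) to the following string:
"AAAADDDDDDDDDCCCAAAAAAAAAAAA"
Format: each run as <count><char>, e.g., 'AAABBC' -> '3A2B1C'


Scanning runs left to right:
  i=0: run of 'A' x 4 -> '4A'
  i=4: run of 'D' x 9 -> '9D'
  i=13: run of 'C' x 3 -> '3C'
  i=16: run of 'A' x 12 -> '12A'

RLE = 4A9D3C12A


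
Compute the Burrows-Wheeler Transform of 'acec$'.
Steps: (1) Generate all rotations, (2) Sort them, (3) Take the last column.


Rotations (sorted):
  0: $acec -> last char: c
  1: acec$ -> last char: $
  2: c$ace -> last char: e
  3: cec$a -> last char: a
  4: ec$ac -> last char: c


BWT = c$eac


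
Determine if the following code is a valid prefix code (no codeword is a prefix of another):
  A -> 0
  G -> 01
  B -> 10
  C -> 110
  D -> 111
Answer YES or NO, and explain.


Checking each pair (does one codeword prefix another?):
  A='0' vs G='01': prefix -- VIOLATION

NO -- this is NOT a valid prefix code. A (0) is a prefix of G (01).


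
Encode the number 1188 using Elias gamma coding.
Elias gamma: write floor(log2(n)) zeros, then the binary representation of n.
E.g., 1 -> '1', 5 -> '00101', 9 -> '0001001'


num_bits = floor(log2(1188)) + 1 = 11
leading_zeros = num_bits - 1 = 10
binary(1188) = 10010100100

Elias gamma(1188) = '0000000000' + '10010100100' = 000000000010010100100 (21 bits)


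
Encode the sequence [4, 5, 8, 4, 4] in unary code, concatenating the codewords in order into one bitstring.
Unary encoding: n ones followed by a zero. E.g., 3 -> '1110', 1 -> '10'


Encode each number as n ones followed by a terminating 0:
  4 -> 11110 (5 bits)
  5 -> 111110 (6 bits)
  8 -> 111111110 (9 bits)
  4 -> 11110 (5 bits)
  4 -> 11110 (5 bits)
Total length = 5 + 6 + 9 + 5 + 5 = 30 bits.

Unary([4, 5, 8, 4, 4]) = 111101111101111111101111011110 (30 bits)


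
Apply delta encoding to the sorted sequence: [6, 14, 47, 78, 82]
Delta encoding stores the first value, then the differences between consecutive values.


First value: 6
Deltas:
  14 - 6 = 8
  47 - 14 = 33
  78 - 47 = 31
  82 - 78 = 4


Delta encoded: [6, 8, 33, 31, 4]


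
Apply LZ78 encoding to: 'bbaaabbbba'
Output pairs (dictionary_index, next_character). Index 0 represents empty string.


LZ78 encoding steps:
Dictionary: {0: ''}
Step 1: w='' (idx 0), next='b' -> output (0, 'b'), add 'b' as idx 1
Step 2: w='b' (idx 1), next='a' -> output (1, 'a'), add 'ba' as idx 2
Step 3: w='' (idx 0), next='a' -> output (0, 'a'), add 'a' as idx 3
Step 4: w='a' (idx 3), next='b' -> output (3, 'b'), add 'ab' as idx 4
Step 5: w='b' (idx 1), next='b' -> output (1, 'b'), add 'bb' as idx 5
Step 6: w='ba' (idx 2), end of input -> output (2, '')


Encoded: [(0, 'b'), (1, 'a'), (0, 'a'), (3, 'b'), (1, 'b'), (2, '')]


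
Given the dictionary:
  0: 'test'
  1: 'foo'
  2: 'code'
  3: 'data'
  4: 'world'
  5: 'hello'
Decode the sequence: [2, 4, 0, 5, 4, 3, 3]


Look up each index in the dictionary:
  2 -> 'code'
  4 -> 'world'
  0 -> 'test'
  5 -> 'hello'
  4 -> 'world'
  3 -> 'data'
  3 -> 'data'

Decoded: "code world test hello world data data"


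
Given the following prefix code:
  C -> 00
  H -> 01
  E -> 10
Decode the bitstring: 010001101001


Decoding step by step:
Bits 01 -> H
Bits 00 -> C
Bits 01 -> H
Bits 10 -> E
Bits 10 -> E
Bits 01 -> H


Decoded message: HCHEEH


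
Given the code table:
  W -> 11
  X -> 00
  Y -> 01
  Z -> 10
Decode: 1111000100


Decoding:
11 -> W
11 -> W
00 -> X
01 -> Y
00 -> X


Result: WWXYX


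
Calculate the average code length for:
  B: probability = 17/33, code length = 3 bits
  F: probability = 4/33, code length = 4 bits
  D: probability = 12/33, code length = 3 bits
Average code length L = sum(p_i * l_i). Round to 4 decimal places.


Weighted contributions p_i * l_i:
  B: (17/33) * 3 = 51/33
  F: (4/33) * 4 = 16/33
  D: (12/33) * 3 = 36/33
Sum = (51 + 16 + 36)/33 = 103/33

L = 103/33 = 3.1212 bits/symbol


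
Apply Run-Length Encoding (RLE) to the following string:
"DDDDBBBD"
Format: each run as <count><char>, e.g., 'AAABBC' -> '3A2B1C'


Scanning runs left to right:
  i=0: run of 'D' x 4 -> '4D'
  i=4: run of 'B' x 3 -> '3B'
  i=7: run of 'D' x 1 -> '1D'

RLE = 4D3B1D


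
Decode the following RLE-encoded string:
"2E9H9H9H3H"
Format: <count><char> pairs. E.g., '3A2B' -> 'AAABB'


Expanding each <count><char> pair:
  2E -> 'EE'
  9H -> 'HHHHHHHHH'
  9H -> 'HHHHHHHHH'
  9H -> 'HHHHHHHHH'
  3H -> 'HHH'

Decoded = EEHHHHHHHHHHHHHHHHHHHHHHHHHHHHHH


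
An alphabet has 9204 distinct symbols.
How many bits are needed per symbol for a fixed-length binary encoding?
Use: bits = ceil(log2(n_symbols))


log2(9204) = 13.168
Bracket: 2^13 = 8192 < 9204 <= 2^14 = 16384
So ceil(log2(9204)) = 14

bits = ceil(log2(9204)) = ceil(13.168) = 14 bits


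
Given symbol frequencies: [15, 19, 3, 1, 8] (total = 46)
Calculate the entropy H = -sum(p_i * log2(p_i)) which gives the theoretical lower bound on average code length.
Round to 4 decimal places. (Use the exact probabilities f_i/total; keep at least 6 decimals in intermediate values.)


Per-symbol terms -p_i * log2(p_i) with p_i = f_i/46:
  p = 15/46 = 0.326087: log2(p) = -1.616671, -p*log2(p) = 0.527175
  p = 19/46 = 0.413043: log2(p) = -1.275634, -p*log2(p) = 0.526892
  p = 3/46 = 0.065217: log2(p) = -3.938599, -p*log2(p) = 0.256865
  p = 1/46 = 0.021739: log2(p) = -5.523562, -p*log2(p) = 0.120077
  p = 8/46 = 0.173913: log2(p) = -2.523562, -p*log2(p) = 0.438880
H = 0.527175 + 0.526892 + 0.256865 + 0.120077 + 0.438880 = 1.869889

H = 1.8699 bits/symbol


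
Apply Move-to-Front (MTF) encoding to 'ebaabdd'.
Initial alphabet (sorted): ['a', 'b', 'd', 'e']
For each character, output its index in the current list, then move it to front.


MTF encoding:
'e': index 3 in ['a', 'b', 'd', 'e'] -> ['e', 'a', 'b', 'd']
'b': index 2 in ['e', 'a', 'b', 'd'] -> ['b', 'e', 'a', 'd']
'a': index 2 in ['b', 'e', 'a', 'd'] -> ['a', 'b', 'e', 'd']
'a': index 0 in ['a', 'b', 'e', 'd'] -> ['a', 'b', 'e', 'd']
'b': index 1 in ['a', 'b', 'e', 'd'] -> ['b', 'a', 'e', 'd']
'd': index 3 in ['b', 'a', 'e', 'd'] -> ['d', 'b', 'a', 'e']
'd': index 0 in ['d', 'b', 'a', 'e'] -> ['d', 'b', 'a', 'e']


Output: [3, 2, 2, 0, 1, 3, 0]


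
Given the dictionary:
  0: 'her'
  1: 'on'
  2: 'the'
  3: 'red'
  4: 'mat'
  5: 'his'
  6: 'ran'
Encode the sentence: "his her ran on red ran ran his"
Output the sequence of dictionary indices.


Look up each word in the dictionary:
  'his' -> 5
  'her' -> 0
  'ran' -> 6
  'on' -> 1
  'red' -> 3
  'ran' -> 6
  'ran' -> 6
  'his' -> 5

Encoded: [5, 0, 6, 1, 3, 6, 6, 5]


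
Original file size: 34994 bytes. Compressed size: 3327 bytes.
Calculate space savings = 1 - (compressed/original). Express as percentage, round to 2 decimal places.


ratio = compressed/original = 3327/34994 = 0.095073
savings = 1 - ratio = 1 - 0.095073 = 0.904927
as a percentage: 0.904927 * 100 = 90.49%

Space savings = 1 - 3327/34994 = 90.49%


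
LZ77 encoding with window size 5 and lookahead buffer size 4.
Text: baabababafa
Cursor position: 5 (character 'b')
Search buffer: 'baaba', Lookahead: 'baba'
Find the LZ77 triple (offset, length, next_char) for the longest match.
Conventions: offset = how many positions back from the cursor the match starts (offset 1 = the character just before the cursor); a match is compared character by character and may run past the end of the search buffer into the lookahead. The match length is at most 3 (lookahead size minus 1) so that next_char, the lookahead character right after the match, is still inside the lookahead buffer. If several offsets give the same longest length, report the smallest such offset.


Try each offset into the search buffer:
  offset=1 (pos 4, char 'a'): match length 0
  offset=2 (pos 3, char 'b'): match length 3
  offset=3 (pos 2, char 'a'): match length 0
  offset=4 (pos 1, char 'a'): match length 0
  offset=5 (pos 0, char 'b'): match length 2
Longest match has length 3 at offset 2.
next_char = character at position 5 + 3 = 8 -> 'a'

Best match: offset=2, length=3 (matching 'bab' starting at position 3)
LZ77 triple: (2, 3, 'a')


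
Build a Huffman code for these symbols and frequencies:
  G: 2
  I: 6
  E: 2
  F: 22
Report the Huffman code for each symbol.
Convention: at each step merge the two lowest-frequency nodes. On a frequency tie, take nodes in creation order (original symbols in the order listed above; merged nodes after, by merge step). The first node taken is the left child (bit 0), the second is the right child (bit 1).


Huffman tree construction:
Step 1: Merge G(2) + E(2) = 4
Step 2: Merge (G+E)(4) + I(6) = 10
Step 3: Merge ((G+E)+I)(10) + F(22) = 32
Read each symbol's code off the tree from the root (left child = 0, right child = 1).

Codes:
  G: 000 (length 3)
  I: 01 (length 2)
  E: 001 (length 3)
  F: 1 (length 1)
Average code length: 46/32 = 1.4375 bits/symbol


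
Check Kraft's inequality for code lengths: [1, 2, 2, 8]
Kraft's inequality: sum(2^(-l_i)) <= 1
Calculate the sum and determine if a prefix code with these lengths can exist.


Sum = 2^(-1) + 2^(-2) + 2^(-2) + 2^(-8)
    = 0.5 + 0.25 + 0.25 + 0.00390625
    = 257/256 = 1.00390625
Since 1.00390625 > 1, Kraft's inequality is NOT satisfied.
A prefix code with these lengths CANNOT exist.

Kraft sum = 1.00390625. Not satisfied.


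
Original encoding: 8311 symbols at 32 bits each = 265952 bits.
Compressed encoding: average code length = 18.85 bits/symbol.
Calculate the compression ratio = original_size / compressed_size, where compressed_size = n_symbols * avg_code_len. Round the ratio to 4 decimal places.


original_size = n_symbols * orig_bits = 8311 * 32 = 265952 bits
compressed_size = n_symbols * avg_code_len = 8311 * 18.85 = 156662.35 bits
ratio = original_size / compressed_size = 265952 / 156662.35 = 1.6976

Compression ratio = 1.6976


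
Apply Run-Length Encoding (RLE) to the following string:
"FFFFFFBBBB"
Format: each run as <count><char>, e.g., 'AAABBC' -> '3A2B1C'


Scanning runs left to right:
  i=0: run of 'F' x 6 -> '6F'
  i=6: run of 'B' x 4 -> '4B'

RLE = 6F4B


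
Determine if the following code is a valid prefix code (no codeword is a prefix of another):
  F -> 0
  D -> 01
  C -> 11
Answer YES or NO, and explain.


Checking each pair (does one codeword prefix another?):
  F='0' vs D='01': prefix -- VIOLATION

NO -- this is NOT a valid prefix code. F (0) is a prefix of D (01).


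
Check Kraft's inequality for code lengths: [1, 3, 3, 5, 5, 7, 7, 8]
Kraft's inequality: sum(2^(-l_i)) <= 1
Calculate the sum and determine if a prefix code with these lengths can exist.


Sum = 2^(-1) + 2^(-3) + 2^(-3) + 2^(-5) + 2^(-5) + 2^(-7) + 2^(-7) + 2^(-8)
    = 0.5 + 0.125 + 0.125 + 0.03125 + 0.03125 + 0.0078125 + 0.0078125 + 0.00390625
    = 213/256 = 0.83203125
Since 0.83203125 <= 1, Kraft's inequality IS satisfied.
A prefix code with these lengths CAN exist.

Kraft sum = 0.83203125. Satisfied.


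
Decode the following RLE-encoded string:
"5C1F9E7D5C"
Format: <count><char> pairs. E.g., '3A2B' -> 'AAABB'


Expanding each <count><char> pair:
  5C -> 'CCCCC'
  1F -> 'F'
  9E -> 'EEEEEEEEE'
  7D -> 'DDDDDDD'
  5C -> 'CCCCC'

Decoded = CCCCCFEEEEEEEEEDDDDDDDCCCCC


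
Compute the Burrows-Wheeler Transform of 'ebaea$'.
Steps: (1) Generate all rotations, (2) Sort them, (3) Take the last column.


Rotations (sorted):
  0: $ebaea -> last char: a
  1: a$ebae -> last char: e
  2: aea$eb -> last char: b
  3: baea$e -> last char: e
  4: ea$eba -> last char: a
  5: ebaea$ -> last char: $


BWT = aebea$


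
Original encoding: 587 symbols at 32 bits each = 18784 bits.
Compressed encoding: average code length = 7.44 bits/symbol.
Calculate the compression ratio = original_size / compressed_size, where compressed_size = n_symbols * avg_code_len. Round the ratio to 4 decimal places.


original_size = n_symbols * orig_bits = 587 * 32 = 18784 bits
compressed_size = n_symbols * avg_code_len = 587 * 7.44 = 4367.28 bits
ratio = original_size / compressed_size = 18784 / 4367.28 = 4.3011

Compression ratio = 4.3011


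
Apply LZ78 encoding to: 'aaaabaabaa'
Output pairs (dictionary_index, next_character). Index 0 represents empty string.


LZ78 encoding steps:
Dictionary: {0: ''}
Step 1: w='' (idx 0), next='a' -> output (0, 'a'), add 'a' as idx 1
Step 2: w='a' (idx 1), next='a' -> output (1, 'a'), add 'aa' as idx 2
Step 3: w='a' (idx 1), next='b' -> output (1, 'b'), add 'ab' as idx 3
Step 4: w='aa' (idx 2), next='b' -> output (2, 'b'), add 'aab' as idx 4
Step 5: w='aa' (idx 2), end of input -> output (2, '')


Encoded: [(0, 'a'), (1, 'a'), (1, 'b'), (2, 'b'), (2, '')]


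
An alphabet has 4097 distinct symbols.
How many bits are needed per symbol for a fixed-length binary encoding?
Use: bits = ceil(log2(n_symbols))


log2(4097) = 12.0004
Bracket: 2^12 = 4096 < 4097 <= 2^13 = 8192
So ceil(log2(4097)) = 13

bits = ceil(log2(4097)) = ceil(12.0004) = 13 bits


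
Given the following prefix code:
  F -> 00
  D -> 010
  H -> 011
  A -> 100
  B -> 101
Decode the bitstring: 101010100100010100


Decoding step by step:
Bits 101 -> B
Bits 010 -> D
Bits 100 -> A
Bits 100 -> A
Bits 010 -> D
Bits 100 -> A


Decoded message: BDAADA


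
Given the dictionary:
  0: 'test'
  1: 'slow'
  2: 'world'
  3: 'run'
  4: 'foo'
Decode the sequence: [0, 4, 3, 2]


Look up each index in the dictionary:
  0 -> 'test'
  4 -> 'foo'
  3 -> 'run'
  2 -> 'world'

Decoded: "test foo run world"


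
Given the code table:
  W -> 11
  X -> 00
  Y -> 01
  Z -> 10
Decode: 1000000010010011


Decoding:
10 -> Z
00 -> X
00 -> X
00 -> X
10 -> Z
01 -> Y
00 -> X
11 -> W


Result: ZXXXZYXW


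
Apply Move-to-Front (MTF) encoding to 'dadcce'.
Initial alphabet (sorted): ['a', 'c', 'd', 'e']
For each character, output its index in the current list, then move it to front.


MTF encoding:
'd': index 2 in ['a', 'c', 'd', 'e'] -> ['d', 'a', 'c', 'e']
'a': index 1 in ['d', 'a', 'c', 'e'] -> ['a', 'd', 'c', 'e']
'd': index 1 in ['a', 'd', 'c', 'e'] -> ['d', 'a', 'c', 'e']
'c': index 2 in ['d', 'a', 'c', 'e'] -> ['c', 'd', 'a', 'e']
'c': index 0 in ['c', 'd', 'a', 'e'] -> ['c', 'd', 'a', 'e']
'e': index 3 in ['c', 'd', 'a', 'e'] -> ['e', 'c', 'd', 'a']


Output: [2, 1, 1, 2, 0, 3]


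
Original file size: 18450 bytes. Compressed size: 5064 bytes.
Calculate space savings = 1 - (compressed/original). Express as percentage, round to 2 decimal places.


ratio = compressed/original = 5064/18450 = 0.274472
savings = 1 - ratio = 1 - 0.274472 = 0.725528
as a percentage: 0.725528 * 100 = 72.55%

Space savings = 1 - 5064/18450 = 72.55%


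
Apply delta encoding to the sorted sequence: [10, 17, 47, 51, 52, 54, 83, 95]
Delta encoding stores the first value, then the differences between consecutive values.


First value: 10
Deltas:
  17 - 10 = 7
  47 - 17 = 30
  51 - 47 = 4
  52 - 51 = 1
  54 - 52 = 2
  83 - 54 = 29
  95 - 83 = 12


Delta encoded: [10, 7, 30, 4, 1, 2, 29, 12]


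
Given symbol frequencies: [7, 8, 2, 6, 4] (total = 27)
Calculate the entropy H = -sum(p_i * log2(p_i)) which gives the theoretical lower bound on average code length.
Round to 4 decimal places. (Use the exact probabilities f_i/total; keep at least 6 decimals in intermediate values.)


Per-symbol terms -p_i * log2(p_i) with p_i = f_i/27:
  p = 7/27 = 0.259259: log2(p) = -1.947533, -p*log2(p) = 0.504916
  p = 8/27 = 0.296296: log2(p) = -1.754888, -p*log2(p) = 0.519967
  p = 2/27 = 0.074074: log2(p) = -3.754888, -p*log2(p) = 0.278140
  p = 6/27 = 0.222222: log2(p) = -2.169925, -p*log2(p) = 0.482206
  p = 4/27 = 0.148148: log2(p) = -2.754888, -p*log2(p) = 0.408131
H = 0.504916 + 0.519967 + 0.278140 + 0.482206 + 0.408131 = 2.193360

H = 2.1934 bits/symbol


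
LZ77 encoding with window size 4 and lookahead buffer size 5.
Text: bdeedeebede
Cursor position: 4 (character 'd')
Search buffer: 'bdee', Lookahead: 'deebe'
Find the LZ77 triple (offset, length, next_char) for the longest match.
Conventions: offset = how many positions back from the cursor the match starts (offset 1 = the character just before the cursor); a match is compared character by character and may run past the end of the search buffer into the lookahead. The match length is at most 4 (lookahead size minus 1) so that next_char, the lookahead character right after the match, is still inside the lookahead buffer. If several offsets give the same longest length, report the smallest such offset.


Try each offset into the search buffer:
  offset=1 (pos 3, char 'e'): match length 0
  offset=2 (pos 2, char 'e'): match length 0
  offset=3 (pos 1, char 'd'): match length 3
  offset=4 (pos 0, char 'b'): match length 0
Longest match has length 3 at offset 3.
next_char = character at position 4 + 3 = 7 -> 'b'

Best match: offset=3, length=3 (matching 'dee' starting at position 1)
LZ77 triple: (3, 3, 'b')


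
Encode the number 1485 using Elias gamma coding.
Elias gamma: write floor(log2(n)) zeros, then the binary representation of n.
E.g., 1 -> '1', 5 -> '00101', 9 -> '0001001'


num_bits = floor(log2(1485)) + 1 = 11
leading_zeros = num_bits - 1 = 10
binary(1485) = 10111001101

Elias gamma(1485) = '0000000000' + '10111001101' = 000000000010111001101 (21 bits)


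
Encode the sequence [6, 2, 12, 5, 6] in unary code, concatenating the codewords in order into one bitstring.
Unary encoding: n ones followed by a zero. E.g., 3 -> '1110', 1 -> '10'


Encode each number as n ones followed by a terminating 0:
  6 -> 1111110 (7 bits)
  2 -> 110 (3 bits)
  12 -> 1111111111110 (13 bits)
  5 -> 111110 (6 bits)
  6 -> 1111110 (7 bits)
Total length = 7 + 3 + 13 + 6 + 7 = 36 bits.

Unary([6, 2, 12, 5, 6]) = 111111011011111111111101111101111110 (36 bits)


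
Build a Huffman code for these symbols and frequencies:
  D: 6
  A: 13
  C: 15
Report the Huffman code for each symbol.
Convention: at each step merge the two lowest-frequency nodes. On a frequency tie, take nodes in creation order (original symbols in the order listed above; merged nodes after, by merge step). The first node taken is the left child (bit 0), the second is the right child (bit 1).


Huffman tree construction:
Step 1: Merge D(6) + A(13) = 19
Step 2: Merge C(15) + (D+A)(19) = 34
Read each symbol's code off the tree from the root (left child = 0, right child = 1).

Codes:
  D: 10 (length 2)
  A: 11 (length 2)
  C: 0 (length 1)
Average code length: 53/34 = 1.5588 bits/symbol


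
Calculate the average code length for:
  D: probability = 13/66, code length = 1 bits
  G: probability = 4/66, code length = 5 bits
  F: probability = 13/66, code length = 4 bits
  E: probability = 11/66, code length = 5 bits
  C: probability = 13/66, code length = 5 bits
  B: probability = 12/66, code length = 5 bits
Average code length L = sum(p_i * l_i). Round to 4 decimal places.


Weighted contributions p_i * l_i:
  D: (13/66) * 1 = 13/66
  G: (4/66) * 5 = 20/66
  F: (13/66) * 4 = 52/66
  E: (11/66) * 5 = 55/66
  C: (13/66) * 5 = 65/66
  B: (12/66) * 5 = 60/66
Sum = (13 + 20 + 52 + 55 + 65 + 60)/66 = 265/66

L = 265/66 = 4.0152 bits/symbol


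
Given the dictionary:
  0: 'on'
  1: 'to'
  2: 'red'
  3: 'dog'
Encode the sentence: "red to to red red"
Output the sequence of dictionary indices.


Look up each word in the dictionary:
  'red' -> 2
  'to' -> 1
  'to' -> 1
  'red' -> 2
  'red' -> 2

Encoded: [2, 1, 1, 2, 2]


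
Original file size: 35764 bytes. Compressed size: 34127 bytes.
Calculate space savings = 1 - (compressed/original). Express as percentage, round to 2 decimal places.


ratio = compressed/original = 34127/35764 = 0.954228
savings = 1 - ratio = 1 - 0.954228 = 0.045772
as a percentage: 0.045772 * 100 = 4.58%

Space savings = 1 - 34127/35764 = 4.58%


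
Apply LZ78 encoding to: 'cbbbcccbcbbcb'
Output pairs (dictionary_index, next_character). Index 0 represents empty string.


LZ78 encoding steps:
Dictionary: {0: ''}
Step 1: w='' (idx 0), next='c' -> output (0, 'c'), add 'c' as idx 1
Step 2: w='' (idx 0), next='b' -> output (0, 'b'), add 'b' as idx 2
Step 3: w='b' (idx 2), next='b' -> output (2, 'b'), add 'bb' as idx 3
Step 4: w='c' (idx 1), next='c' -> output (1, 'c'), add 'cc' as idx 4
Step 5: w='c' (idx 1), next='b' -> output (1, 'b'), add 'cb' as idx 5
Step 6: w='cb' (idx 5), next='b' -> output (5, 'b'), add 'cbb' as idx 6
Step 7: w='cb' (idx 5), end of input -> output (5, '')


Encoded: [(0, 'c'), (0, 'b'), (2, 'b'), (1, 'c'), (1, 'b'), (5, 'b'), (5, '')]


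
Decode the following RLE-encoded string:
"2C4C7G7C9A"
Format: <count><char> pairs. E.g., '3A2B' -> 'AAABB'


Expanding each <count><char> pair:
  2C -> 'CC'
  4C -> 'CCCC'
  7G -> 'GGGGGGG'
  7C -> 'CCCCCCC'
  9A -> 'AAAAAAAAA'

Decoded = CCCCCCGGGGGGGCCCCCCCAAAAAAAAA


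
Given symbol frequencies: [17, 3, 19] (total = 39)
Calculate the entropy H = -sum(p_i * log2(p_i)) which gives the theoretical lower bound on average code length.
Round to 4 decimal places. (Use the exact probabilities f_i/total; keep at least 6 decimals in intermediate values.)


Per-symbol terms -p_i * log2(p_i) with p_i = f_i/39:
  p = 17/39 = 0.435897: log2(p) = -1.197939, -p*log2(p) = 0.522179
  p = 3/39 = 0.076923: log2(p) = -3.700440, -p*log2(p) = 0.284649
  p = 19/39 = 0.487179: log2(p) = -1.037475, -p*log2(p) = 0.505436
H = 0.522179 + 0.284649 + 0.505436 = 1.312264

H = 1.3123 bits/symbol
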